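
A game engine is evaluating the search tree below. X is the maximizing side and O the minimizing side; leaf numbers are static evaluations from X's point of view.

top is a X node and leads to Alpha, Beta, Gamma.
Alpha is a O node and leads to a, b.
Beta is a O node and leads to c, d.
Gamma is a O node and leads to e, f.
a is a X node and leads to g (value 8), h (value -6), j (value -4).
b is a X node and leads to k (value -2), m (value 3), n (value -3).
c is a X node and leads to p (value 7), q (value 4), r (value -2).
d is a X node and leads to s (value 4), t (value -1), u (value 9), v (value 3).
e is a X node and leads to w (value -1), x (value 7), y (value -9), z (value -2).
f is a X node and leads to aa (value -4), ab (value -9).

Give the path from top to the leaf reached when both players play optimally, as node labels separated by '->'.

top -> Beta -> c -> p

a (X): max(8, -6, -4) = 8
b (X): max(-2, 3, -3) = 3
Alpha (O): min(8, 3) = 3
c (X): max(7, 4, -2) = 7
d (X): max(4, -1, 9, 3) = 9
Beta (O): min(7, 9) = 7
e (X): max(-1, 7, -9, -2) = 7
f (X): max(-4, -9) = -4
Gamma (O): min(7, -4) = -4
top (X): max(3, 7, -4) = 7
At top, X picks Beta (highest: 7).
At Beta, O picks c (lowest: 7).
At c, X picks p (highest: 7).
Terminal value 7.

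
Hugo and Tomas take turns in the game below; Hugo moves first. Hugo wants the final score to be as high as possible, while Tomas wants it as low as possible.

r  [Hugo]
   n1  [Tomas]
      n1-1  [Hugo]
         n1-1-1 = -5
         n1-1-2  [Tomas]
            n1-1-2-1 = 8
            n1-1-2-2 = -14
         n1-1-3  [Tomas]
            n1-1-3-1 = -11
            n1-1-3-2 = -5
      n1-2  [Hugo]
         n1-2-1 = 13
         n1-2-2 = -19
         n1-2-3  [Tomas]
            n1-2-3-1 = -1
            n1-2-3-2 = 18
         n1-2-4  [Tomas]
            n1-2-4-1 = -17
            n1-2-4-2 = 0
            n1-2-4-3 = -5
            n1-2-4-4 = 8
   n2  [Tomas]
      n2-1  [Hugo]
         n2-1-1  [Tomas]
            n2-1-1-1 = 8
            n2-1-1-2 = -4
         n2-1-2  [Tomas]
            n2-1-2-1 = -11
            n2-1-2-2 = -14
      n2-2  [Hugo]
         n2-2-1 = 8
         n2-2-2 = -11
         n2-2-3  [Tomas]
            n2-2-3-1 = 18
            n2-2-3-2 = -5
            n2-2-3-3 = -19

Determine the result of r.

n1-1-2 (Tomas): min(8, -14) = -14
n1-1-3 (Tomas): min(-11, -5) = -11
n1-1 (Hugo): max(-5, -14, -11) = -5
n1-2-3 (Tomas): min(-1, 18) = -1
n1-2-4 (Tomas): min(-17, 0, -5, 8) = -17
n1-2 (Hugo): max(13, -19, -1, -17) = 13
n1 (Tomas): min(-5, 13) = -5
n2-1-1 (Tomas): min(8, -4) = -4
n2-1-2 (Tomas): min(-11, -14) = -14
n2-1 (Hugo): max(-4, -14) = -4
n2-2-3 (Tomas): min(18, -5, -19) = -19
n2-2 (Hugo): max(8, -11, -19) = 8
n2 (Tomas): min(-4, 8) = -4
r (Hugo): max(-5, -4) = -4

-4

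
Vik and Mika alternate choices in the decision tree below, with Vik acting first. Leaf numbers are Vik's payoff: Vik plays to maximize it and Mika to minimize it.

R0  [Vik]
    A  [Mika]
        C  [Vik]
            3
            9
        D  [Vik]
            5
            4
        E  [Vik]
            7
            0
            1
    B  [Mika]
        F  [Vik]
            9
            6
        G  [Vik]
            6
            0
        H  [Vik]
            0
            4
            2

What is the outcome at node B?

F (Vik): max(9, 6) = 9
G (Vik): max(6, 0) = 6
H (Vik): max(0, 4, 2) = 4
B (Mika): min(9, 6, 4) = 4

4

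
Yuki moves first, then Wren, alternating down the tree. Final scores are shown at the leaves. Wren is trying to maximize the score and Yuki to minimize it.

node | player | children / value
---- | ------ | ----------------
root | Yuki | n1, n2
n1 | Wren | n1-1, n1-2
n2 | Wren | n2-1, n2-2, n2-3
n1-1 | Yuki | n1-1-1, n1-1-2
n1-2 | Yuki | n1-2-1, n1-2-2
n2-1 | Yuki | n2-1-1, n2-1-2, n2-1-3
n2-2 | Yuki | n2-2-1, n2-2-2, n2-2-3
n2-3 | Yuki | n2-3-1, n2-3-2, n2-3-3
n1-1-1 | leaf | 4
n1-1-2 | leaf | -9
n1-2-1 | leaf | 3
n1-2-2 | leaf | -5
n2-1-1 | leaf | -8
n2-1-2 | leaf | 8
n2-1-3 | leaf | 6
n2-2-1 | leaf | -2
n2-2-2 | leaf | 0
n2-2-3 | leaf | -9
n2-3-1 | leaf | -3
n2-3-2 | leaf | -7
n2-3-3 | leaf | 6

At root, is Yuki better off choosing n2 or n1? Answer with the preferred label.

n2-1 (Yuki): min(-8, 8, 6) = -8
n2-2 (Yuki): min(-2, 0, -9) = -9
n2-3 (Yuki): min(-3, -7, 6) = -7
n2 (Wren): max(-8, -9, -7) = -7
n1-1 (Yuki): min(4, -9) = -9
n1-2 (Yuki): min(3, -5) = -5
n1 (Wren): max(-9, -5) = -5
Yuki prefers the lower value; n2=-7, n1=-5. n2 is better since -7 < -5.

n2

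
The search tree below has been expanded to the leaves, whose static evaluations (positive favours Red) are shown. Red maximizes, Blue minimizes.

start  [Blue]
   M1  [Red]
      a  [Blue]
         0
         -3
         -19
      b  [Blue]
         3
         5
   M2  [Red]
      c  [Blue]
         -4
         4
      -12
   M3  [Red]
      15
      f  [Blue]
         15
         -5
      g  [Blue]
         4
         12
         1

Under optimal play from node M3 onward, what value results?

f (Blue): min(15, -5) = -5
g (Blue): min(4, 12, 1) = 1
M3 (Red): max(15, -5, 1) = 15

15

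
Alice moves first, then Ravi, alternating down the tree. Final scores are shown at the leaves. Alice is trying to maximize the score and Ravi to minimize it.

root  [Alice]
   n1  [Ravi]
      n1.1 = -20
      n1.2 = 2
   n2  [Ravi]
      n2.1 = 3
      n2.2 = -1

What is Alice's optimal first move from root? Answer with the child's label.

n2

n1 (Ravi): min(-20, 2) = -20
n2 (Ravi): min(3, -1) = -1
root (Alice): max(-20, -1) = -1
Alice at root wants the highest of {n1=-20, n2=-1}, so chooses n2.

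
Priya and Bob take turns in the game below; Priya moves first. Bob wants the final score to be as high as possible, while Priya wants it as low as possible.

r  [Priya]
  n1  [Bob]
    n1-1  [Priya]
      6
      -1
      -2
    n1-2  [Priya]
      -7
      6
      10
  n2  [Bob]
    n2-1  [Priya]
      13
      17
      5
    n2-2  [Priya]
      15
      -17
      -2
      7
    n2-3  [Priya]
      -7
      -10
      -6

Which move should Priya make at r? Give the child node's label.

n1

n1-1 (Priya): min(6, -1, -2) = -2
n1-2 (Priya): min(-7, 6, 10) = -7
n1 (Bob): max(-2, -7) = -2
n2-1 (Priya): min(13, 17, 5) = 5
n2-2 (Priya): min(15, -17, -2, 7) = -17
n2-3 (Priya): min(-7, -10, -6) = -10
n2 (Bob): max(5, -17, -10) = 5
r (Priya): min(-2, 5) = -2
Priya at r wants the lowest of {n1=-2, n2=5}, so chooses n1.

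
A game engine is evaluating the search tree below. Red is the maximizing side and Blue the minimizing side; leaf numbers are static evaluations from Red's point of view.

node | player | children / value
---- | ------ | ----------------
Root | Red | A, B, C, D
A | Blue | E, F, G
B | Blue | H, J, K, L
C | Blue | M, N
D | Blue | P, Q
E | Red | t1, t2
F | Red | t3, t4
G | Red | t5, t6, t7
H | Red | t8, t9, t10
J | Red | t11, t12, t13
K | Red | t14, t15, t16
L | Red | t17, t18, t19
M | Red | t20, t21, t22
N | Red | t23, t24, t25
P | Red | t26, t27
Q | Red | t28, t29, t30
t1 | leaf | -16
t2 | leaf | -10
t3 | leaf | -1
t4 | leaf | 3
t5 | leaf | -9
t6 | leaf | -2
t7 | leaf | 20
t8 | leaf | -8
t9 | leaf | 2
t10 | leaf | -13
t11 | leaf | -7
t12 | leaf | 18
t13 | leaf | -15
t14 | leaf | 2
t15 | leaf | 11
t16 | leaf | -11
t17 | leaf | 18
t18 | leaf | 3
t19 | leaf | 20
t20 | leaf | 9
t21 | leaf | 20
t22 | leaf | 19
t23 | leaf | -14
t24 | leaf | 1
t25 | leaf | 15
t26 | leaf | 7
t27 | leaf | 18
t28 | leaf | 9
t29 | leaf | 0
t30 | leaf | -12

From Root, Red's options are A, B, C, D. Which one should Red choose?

C

E (Red): max(-16, -10) = -10
F (Red): max(-1, 3) = 3
G (Red): max(-9, -2, 20) = 20
A (Blue): min(-10, 3, 20) = -10
H (Red): max(-8, 2, -13) = 2
J (Red): max(-7, 18, -15) = 18
K (Red): max(2, 11, -11) = 11
L (Red): max(18, 3, 20) = 20
B (Blue): min(2, 18, 11, 20) = 2
M (Red): max(9, 20, 19) = 20
N (Red): max(-14, 1, 15) = 15
C (Blue): min(20, 15) = 15
P (Red): max(7, 18) = 18
Q (Red): max(9, 0, -12) = 9
D (Blue): min(18, 9) = 9
Root (Red): max(-10, 2, 15, 9) = 15
Red at Root wants the highest of {A=-10, B=2, C=15, D=9}, so chooses C.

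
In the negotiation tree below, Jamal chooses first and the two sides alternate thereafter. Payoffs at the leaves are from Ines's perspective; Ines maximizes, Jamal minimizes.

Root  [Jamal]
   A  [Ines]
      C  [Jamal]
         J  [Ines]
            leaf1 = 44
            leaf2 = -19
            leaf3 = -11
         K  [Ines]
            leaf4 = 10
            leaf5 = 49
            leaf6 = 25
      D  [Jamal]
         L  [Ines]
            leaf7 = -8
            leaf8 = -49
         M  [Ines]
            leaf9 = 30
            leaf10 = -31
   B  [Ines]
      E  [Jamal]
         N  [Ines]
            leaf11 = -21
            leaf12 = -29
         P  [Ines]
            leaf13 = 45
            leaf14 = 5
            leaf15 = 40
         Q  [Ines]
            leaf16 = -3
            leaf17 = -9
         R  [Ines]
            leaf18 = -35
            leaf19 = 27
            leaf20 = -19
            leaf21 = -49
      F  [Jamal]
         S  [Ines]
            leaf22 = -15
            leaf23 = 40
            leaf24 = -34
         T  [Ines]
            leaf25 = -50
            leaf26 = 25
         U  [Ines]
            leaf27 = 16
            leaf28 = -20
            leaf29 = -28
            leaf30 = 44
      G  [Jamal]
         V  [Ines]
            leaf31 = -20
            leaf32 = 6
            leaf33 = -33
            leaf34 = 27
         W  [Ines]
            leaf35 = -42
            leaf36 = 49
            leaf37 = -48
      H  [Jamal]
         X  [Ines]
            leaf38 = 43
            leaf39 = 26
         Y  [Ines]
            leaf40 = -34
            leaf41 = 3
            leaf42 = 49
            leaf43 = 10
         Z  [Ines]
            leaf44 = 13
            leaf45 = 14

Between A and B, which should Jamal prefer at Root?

J (Ines): max(44, -19, -11) = 44
K (Ines): max(10, 49, 25) = 49
C (Jamal): min(44, 49) = 44
L (Ines): max(-8, -49) = -8
M (Ines): max(30, -31) = 30
D (Jamal): min(-8, 30) = -8
A (Ines): max(44, -8) = 44
N (Ines): max(-21, -29) = -21
P (Ines): max(45, 5, 40) = 45
Q (Ines): max(-3, -9) = -3
R (Ines): max(-35, 27, -19, -49) = 27
E (Jamal): min(-21, 45, -3, 27) = -21
S (Ines): max(-15, 40, -34) = 40
T (Ines): max(-50, 25) = 25
U (Ines): max(16, -20, -28, 44) = 44
F (Jamal): min(40, 25, 44) = 25
V (Ines): max(-20, 6, -33, 27) = 27
W (Ines): max(-42, 49, -48) = 49
G (Jamal): min(27, 49) = 27
X (Ines): max(43, 26) = 43
Y (Ines): max(-34, 3, 49, 10) = 49
Z (Ines): max(13, 14) = 14
H (Jamal): min(43, 49, 14) = 14
B (Ines): max(-21, 25, 27, 14) = 27
Jamal prefers the lower value; A=44, B=27. B is better since 27 < 44.

B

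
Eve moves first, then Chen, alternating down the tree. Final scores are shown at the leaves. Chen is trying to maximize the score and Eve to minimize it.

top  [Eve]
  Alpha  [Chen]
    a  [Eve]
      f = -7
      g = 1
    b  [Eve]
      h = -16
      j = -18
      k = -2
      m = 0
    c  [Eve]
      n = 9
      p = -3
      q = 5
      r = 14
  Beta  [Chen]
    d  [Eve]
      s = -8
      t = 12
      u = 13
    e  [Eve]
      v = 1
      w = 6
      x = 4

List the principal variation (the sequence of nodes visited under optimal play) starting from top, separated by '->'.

top -> Alpha -> c -> p

a (Eve): min(-7, 1) = -7
b (Eve): min(-16, -18, -2, 0) = -18
c (Eve): min(9, -3, 5, 14) = -3
Alpha (Chen): max(-7, -18, -3) = -3
d (Eve): min(-8, 12, 13) = -8
e (Eve): min(1, 6, 4) = 1
Beta (Chen): max(-8, 1) = 1
top (Eve): min(-3, 1) = -3
At top, Eve picks Alpha (lowest: -3).
At Alpha, Chen picks c (highest: -3).
At c, Eve picks p (lowest: -3).
Terminal value -3.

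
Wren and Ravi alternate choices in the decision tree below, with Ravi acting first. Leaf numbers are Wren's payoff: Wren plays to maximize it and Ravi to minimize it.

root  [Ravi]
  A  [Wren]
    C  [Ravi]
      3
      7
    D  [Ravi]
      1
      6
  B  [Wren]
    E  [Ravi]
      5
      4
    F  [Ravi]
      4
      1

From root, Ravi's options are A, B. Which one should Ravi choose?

C (Ravi): min(3, 7) = 3
D (Ravi): min(1, 6) = 1
A (Wren): max(3, 1) = 3
E (Ravi): min(5, 4) = 4
F (Ravi): min(4, 1) = 1
B (Wren): max(4, 1) = 4
root (Ravi): min(3, 4) = 3
Ravi at root wants the lowest of {A=3, B=4}, so chooses A.

A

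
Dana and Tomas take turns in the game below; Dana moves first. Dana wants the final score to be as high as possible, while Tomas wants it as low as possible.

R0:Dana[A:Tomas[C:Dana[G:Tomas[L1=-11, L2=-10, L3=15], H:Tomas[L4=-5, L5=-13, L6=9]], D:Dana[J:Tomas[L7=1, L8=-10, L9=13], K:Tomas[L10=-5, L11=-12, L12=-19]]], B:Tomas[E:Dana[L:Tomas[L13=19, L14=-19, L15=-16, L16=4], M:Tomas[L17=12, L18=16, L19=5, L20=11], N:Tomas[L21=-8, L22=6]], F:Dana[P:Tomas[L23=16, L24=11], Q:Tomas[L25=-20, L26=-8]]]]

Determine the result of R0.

5

G (Tomas): min(-11, -10, 15) = -11
H (Tomas): min(-5, -13, 9) = -13
C (Dana): max(-11, -13) = -11
J (Tomas): min(1, -10, 13) = -10
K (Tomas): min(-5, -12, -19) = -19
D (Dana): max(-10, -19) = -10
A (Tomas): min(-11, -10) = -11
L (Tomas): min(19, -19, -16, 4) = -19
M (Tomas): min(12, 16, 5, 11) = 5
N (Tomas): min(-8, 6) = -8
E (Dana): max(-19, 5, -8) = 5
P (Tomas): min(16, 11) = 11
Q (Tomas): min(-20, -8) = -20
F (Dana): max(11, -20) = 11
B (Tomas): min(5, 11) = 5
R0 (Dana): max(-11, 5) = 5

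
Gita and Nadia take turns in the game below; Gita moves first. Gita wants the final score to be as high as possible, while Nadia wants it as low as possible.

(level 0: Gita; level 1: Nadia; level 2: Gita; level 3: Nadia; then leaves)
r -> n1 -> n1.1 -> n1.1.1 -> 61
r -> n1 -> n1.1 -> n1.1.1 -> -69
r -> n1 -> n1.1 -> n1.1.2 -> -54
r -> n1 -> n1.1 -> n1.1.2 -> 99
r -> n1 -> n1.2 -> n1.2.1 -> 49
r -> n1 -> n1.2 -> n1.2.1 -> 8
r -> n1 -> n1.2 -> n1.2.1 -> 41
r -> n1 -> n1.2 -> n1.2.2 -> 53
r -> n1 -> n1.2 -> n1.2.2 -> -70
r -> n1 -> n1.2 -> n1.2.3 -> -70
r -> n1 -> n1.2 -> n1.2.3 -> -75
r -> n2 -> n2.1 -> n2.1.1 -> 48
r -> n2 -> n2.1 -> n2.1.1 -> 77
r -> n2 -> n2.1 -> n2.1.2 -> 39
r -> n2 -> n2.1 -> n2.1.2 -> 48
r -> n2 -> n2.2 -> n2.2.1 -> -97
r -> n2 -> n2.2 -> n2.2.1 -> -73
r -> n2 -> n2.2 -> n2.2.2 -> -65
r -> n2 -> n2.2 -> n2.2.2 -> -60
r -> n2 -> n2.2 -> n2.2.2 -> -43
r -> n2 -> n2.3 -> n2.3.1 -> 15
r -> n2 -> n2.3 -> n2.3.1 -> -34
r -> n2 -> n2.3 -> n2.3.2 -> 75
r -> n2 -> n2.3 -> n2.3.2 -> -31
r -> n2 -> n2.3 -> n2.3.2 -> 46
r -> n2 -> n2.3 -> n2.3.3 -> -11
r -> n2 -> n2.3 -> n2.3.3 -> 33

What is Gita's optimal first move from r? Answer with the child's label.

n1

n1.1.1 (Nadia): min(61, -69) = -69
n1.1.2 (Nadia): min(-54, 99) = -54
n1.1 (Gita): max(-69, -54) = -54
n1.2.1 (Nadia): min(49, 8, 41) = 8
n1.2.2 (Nadia): min(53, -70) = -70
n1.2.3 (Nadia): min(-70, -75) = -75
n1.2 (Gita): max(8, -70, -75) = 8
n1 (Nadia): min(-54, 8) = -54
n2.1.1 (Nadia): min(48, 77) = 48
n2.1.2 (Nadia): min(39, 48) = 39
n2.1 (Gita): max(48, 39) = 48
n2.2.1 (Nadia): min(-97, -73) = -97
n2.2.2 (Nadia): min(-65, -60, -43) = -65
n2.2 (Gita): max(-97, -65) = -65
n2.3.1 (Nadia): min(15, -34) = -34
n2.3.2 (Nadia): min(75, -31, 46) = -31
n2.3.3 (Nadia): min(-11, 33) = -11
n2.3 (Gita): max(-34, -31, -11) = -11
n2 (Nadia): min(48, -65, -11) = -65
r (Gita): max(-54, -65) = -54
Gita at r wants the highest of {n1=-54, n2=-65}, so chooses n1.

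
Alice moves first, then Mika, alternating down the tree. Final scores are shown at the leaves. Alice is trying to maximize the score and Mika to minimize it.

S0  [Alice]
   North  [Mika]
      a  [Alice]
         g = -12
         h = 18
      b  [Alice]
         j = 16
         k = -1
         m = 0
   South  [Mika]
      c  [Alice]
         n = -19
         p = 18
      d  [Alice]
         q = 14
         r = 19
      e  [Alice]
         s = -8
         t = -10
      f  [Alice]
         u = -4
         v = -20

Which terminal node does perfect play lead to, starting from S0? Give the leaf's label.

a (Alice): max(-12, 18) = 18
b (Alice): max(16, -1, 0) = 16
North (Mika): min(18, 16) = 16
c (Alice): max(-19, 18) = 18
d (Alice): max(14, 19) = 19
e (Alice): max(-8, -10) = -8
f (Alice): max(-4, -20) = -4
South (Mika): min(18, 19, -8, -4) = -8
S0 (Alice): max(16, -8) = 16
At S0, Alice picks North (highest: 16).
At North, Mika picks b (lowest: 16).
At b, Alice picks j (highest: 16).
Terminal value 16.

j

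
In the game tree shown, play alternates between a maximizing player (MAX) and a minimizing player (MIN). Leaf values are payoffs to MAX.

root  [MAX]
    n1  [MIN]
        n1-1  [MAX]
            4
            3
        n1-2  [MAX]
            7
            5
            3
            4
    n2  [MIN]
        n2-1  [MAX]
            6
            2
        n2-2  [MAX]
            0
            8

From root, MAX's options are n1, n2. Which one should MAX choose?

n2

n1-1 (MAX): max(4, 3) = 4
n1-2 (MAX): max(7, 5, 3, 4) = 7
n1 (MIN): min(4, 7) = 4
n2-1 (MAX): max(6, 2) = 6
n2-2 (MAX): max(0, 8) = 8
n2 (MIN): min(6, 8) = 6
root (MAX): max(4, 6) = 6
MAX at root wants the highest of {n1=4, n2=6}, so chooses n2.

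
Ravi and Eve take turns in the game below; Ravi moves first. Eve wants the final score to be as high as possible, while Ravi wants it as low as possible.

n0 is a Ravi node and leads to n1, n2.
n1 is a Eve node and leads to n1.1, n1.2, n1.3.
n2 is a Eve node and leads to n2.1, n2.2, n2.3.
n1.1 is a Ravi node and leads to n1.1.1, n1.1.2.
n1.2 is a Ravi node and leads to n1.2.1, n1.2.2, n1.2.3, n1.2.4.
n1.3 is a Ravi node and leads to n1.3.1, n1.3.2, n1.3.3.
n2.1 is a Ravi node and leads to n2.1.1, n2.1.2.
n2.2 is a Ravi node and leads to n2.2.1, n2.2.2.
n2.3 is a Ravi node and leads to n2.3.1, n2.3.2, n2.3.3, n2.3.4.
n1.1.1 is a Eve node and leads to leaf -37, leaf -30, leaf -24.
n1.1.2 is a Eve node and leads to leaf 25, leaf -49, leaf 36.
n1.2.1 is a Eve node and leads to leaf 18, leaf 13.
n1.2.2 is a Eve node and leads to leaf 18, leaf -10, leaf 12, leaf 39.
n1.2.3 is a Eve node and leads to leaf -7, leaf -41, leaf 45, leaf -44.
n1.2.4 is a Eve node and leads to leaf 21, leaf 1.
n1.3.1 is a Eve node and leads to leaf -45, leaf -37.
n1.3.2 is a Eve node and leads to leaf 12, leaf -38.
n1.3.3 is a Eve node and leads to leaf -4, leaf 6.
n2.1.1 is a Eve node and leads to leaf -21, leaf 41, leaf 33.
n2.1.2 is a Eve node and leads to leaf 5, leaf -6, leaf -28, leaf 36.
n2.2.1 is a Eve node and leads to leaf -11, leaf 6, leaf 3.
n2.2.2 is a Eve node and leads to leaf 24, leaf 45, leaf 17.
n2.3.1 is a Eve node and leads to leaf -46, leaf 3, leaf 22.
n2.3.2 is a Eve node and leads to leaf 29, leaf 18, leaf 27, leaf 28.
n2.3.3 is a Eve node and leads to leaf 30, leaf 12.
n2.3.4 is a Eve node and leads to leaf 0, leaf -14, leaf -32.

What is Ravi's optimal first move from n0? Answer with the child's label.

n1

n1.1.1 (Eve): max(-37, -30, -24) = -24
n1.1.2 (Eve): max(25, -49, 36) = 36
n1.1 (Ravi): min(-24, 36) = -24
n1.2.1 (Eve): max(18, 13) = 18
n1.2.2 (Eve): max(18, -10, 12, 39) = 39
n1.2.3 (Eve): max(-7, -41, 45, -44) = 45
n1.2.4 (Eve): max(21, 1) = 21
n1.2 (Ravi): min(18, 39, 45, 21) = 18
n1.3.1 (Eve): max(-45, -37) = -37
n1.3.2 (Eve): max(12, -38) = 12
n1.3.3 (Eve): max(-4, 6) = 6
n1.3 (Ravi): min(-37, 12, 6) = -37
n1 (Eve): max(-24, 18, -37) = 18
n2.1.1 (Eve): max(-21, 41, 33) = 41
n2.1.2 (Eve): max(5, -6, -28, 36) = 36
n2.1 (Ravi): min(41, 36) = 36
n2.2.1 (Eve): max(-11, 6, 3) = 6
n2.2.2 (Eve): max(24, 45, 17) = 45
n2.2 (Ravi): min(6, 45) = 6
n2.3.1 (Eve): max(-46, 3, 22) = 22
n2.3.2 (Eve): max(29, 18, 27, 28) = 29
n2.3.3 (Eve): max(30, 12) = 30
n2.3.4 (Eve): max(0, -14, -32) = 0
n2.3 (Ravi): min(22, 29, 30, 0) = 0
n2 (Eve): max(36, 6, 0) = 36
n0 (Ravi): min(18, 36) = 18
Ravi at n0 wants the lowest of {n1=18, n2=36}, so chooses n1.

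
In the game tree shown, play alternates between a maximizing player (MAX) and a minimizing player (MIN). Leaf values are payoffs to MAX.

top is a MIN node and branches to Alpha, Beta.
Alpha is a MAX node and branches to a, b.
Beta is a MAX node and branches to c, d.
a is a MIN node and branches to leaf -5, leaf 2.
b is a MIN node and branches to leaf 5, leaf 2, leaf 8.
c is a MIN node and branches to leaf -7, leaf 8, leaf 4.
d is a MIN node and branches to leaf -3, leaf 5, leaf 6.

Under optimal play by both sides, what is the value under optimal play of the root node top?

-3

a (MIN): min(-5, 2) = -5
b (MIN): min(5, 2, 8) = 2
Alpha (MAX): max(-5, 2) = 2
c (MIN): min(-7, 8, 4) = -7
d (MIN): min(-3, 5, 6) = -3
Beta (MAX): max(-7, -3) = -3
top (MIN): min(2, -3) = -3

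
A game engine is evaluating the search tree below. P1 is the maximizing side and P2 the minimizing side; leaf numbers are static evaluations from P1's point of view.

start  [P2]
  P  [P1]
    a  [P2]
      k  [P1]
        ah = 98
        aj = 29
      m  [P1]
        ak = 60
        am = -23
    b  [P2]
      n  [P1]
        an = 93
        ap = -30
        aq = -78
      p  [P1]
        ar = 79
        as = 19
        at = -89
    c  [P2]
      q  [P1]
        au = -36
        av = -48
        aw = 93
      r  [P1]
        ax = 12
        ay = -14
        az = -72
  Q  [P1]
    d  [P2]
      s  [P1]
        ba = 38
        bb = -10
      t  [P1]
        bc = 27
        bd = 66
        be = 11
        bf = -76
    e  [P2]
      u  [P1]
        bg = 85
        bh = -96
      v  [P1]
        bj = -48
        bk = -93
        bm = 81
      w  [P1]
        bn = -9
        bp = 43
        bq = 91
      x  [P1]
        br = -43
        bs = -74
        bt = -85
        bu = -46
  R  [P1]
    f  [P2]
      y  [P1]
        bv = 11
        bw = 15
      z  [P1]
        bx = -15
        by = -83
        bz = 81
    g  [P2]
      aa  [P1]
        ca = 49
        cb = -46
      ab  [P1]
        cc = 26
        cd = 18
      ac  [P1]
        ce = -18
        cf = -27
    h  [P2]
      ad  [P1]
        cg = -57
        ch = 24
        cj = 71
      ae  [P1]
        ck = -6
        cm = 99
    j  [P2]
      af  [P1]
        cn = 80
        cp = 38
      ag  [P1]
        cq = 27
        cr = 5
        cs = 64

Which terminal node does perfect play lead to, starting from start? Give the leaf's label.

ba

k (P1): max(98, 29) = 98
m (P1): max(60, -23) = 60
a (P2): min(98, 60) = 60
n (P1): max(93, -30, -78) = 93
p (P1): max(79, 19, -89) = 79
b (P2): min(93, 79) = 79
q (P1): max(-36, -48, 93) = 93
r (P1): max(12, -14, -72) = 12
c (P2): min(93, 12) = 12
P (P1): max(60, 79, 12) = 79
s (P1): max(38, -10) = 38
t (P1): max(27, 66, 11, -76) = 66
d (P2): min(38, 66) = 38
u (P1): max(85, -96) = 85
v (P1): max(-48, -93, 81) = 81
w (P1): max(-9, 43, 91) = 91
x (P1): max(-43, -74, -85, -46) = -43
e (P2): min(85, 81, 91, -43) = -43
Q (P1): max(38, -43) = 38
y (P1): max(11, 15) = 15
z (P1): max(-15, -83, 81) = 81
f (P2): min(15, 81) = 15
aa (P1): max(49, -46) = 49
ab (P1): max(26, 18) = 26
ac (P1): max(-18, -27) = -18
g (P2): min(49, 26, -18) = -18
ad (P1): max(-57, 24, 71) = 71
ae (P1): max(-6, 99) = 99
h (P2): min(71, 99) = 71
af (P1): max(80, 38) = 80
ag (P1): max(27, 5, 64) = 64
j (P2): min(80, 64) = 64
R (P1): max(15, -18, 71, 64) = 71
start (P2): min(79, 38, 71) = 38
At start, P2 picks Q (lowest: 38).
At Q, P1 picks d (highest: 38).
At d, P2 picks s (lowest: 38).
At s, P1 picks ba (highest: 38).
Terminal value 38.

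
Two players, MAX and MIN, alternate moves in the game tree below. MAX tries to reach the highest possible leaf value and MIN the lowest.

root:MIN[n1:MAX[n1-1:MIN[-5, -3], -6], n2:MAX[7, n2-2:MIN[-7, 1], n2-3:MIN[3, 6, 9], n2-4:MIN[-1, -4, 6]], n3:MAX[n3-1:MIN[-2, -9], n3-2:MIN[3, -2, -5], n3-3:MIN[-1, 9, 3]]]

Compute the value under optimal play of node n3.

-1

n3-1 (MIN): min(-2, -9) = -9
n3-2 (MIN): min(3, -2, -5) = -5
n3-3 (MIN): min(-1, 9, 3) = -1
n3 (MAX): max(-9, -5, -1) = -1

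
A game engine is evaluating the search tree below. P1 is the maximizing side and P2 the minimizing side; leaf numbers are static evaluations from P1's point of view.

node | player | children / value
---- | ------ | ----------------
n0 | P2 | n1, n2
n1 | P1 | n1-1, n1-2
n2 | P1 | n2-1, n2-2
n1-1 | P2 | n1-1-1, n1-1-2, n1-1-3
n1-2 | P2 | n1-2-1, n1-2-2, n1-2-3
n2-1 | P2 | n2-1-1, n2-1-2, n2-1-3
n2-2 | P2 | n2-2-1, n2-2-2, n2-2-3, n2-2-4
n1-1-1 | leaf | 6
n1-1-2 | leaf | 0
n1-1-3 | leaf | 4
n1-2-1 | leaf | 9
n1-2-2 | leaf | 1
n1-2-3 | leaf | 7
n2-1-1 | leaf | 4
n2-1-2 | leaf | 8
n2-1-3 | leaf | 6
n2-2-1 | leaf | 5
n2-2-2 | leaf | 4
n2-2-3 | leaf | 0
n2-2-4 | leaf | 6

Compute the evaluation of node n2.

4

n2-1 (P2): min(4, 8, 6) = 4
n2-2 (P2): min(5, 4, 0, 6) = 0
n2 (P1): max(4, 0) = 4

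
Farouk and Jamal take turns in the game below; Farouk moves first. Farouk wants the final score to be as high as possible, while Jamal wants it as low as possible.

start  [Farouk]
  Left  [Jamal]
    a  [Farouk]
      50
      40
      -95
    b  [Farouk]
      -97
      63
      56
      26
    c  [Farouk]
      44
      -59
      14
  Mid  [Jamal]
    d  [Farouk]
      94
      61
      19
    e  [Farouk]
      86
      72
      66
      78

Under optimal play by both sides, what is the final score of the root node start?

86

a (Farouk): max(50, 40, -95) = 50
b (Farouk): max(-97, 63, 56, 26) = 63
c (Farouk): max(44, -59, 14) = 44
Left (Jamal): min(50, 63, 44) = 44
d (Farouk): max(94, 61, 19) = 94
e (Farouk): max(86, 72, 66, 78) = 86
Mid (Jamal): min(94, 86) = 86
start (Farouk): max(44, 86) = 86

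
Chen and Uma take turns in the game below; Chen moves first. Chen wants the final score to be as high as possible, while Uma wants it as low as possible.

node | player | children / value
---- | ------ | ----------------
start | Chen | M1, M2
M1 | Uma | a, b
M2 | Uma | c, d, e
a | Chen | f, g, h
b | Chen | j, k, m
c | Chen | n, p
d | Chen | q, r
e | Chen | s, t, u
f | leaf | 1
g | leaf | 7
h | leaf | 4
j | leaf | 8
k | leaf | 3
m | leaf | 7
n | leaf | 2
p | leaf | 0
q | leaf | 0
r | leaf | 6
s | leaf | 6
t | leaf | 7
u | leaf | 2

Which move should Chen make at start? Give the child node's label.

M1

a (Chen): max(1, 7, 4) = 7
b (Chen): max(8, 3, 7) = 8
M1 (Uma): min(7, 8) = 7
c (Chen): max(2, 0) = 2
d (Chen): max(0, 6) = 6
e (Chen): max(6, 7, 2) = 7
M2 (Uma): min(2, 6, 7) = 2
start (Chen): max(7, 2) = 7
Chen at start wants the highest of {M1=7, M2=2}, so chooses M1.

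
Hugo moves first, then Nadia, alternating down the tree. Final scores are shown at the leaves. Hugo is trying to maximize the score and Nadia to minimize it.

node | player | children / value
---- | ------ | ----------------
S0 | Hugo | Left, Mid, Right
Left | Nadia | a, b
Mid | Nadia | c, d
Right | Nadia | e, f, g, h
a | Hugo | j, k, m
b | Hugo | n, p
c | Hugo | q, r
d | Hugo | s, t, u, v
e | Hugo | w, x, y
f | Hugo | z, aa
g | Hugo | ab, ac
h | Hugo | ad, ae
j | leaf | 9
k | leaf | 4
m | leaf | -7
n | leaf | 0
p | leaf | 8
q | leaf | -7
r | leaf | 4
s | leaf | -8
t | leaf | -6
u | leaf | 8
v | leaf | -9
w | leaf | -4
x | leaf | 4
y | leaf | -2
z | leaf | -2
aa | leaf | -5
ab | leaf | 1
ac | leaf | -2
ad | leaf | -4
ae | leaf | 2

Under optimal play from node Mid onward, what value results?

4

c (Hugo): max(-7, 4) = 4
d (Hugo): max(-8, -6, 8, -9) = 8
Mid (Nadia): min(4, 8) = 4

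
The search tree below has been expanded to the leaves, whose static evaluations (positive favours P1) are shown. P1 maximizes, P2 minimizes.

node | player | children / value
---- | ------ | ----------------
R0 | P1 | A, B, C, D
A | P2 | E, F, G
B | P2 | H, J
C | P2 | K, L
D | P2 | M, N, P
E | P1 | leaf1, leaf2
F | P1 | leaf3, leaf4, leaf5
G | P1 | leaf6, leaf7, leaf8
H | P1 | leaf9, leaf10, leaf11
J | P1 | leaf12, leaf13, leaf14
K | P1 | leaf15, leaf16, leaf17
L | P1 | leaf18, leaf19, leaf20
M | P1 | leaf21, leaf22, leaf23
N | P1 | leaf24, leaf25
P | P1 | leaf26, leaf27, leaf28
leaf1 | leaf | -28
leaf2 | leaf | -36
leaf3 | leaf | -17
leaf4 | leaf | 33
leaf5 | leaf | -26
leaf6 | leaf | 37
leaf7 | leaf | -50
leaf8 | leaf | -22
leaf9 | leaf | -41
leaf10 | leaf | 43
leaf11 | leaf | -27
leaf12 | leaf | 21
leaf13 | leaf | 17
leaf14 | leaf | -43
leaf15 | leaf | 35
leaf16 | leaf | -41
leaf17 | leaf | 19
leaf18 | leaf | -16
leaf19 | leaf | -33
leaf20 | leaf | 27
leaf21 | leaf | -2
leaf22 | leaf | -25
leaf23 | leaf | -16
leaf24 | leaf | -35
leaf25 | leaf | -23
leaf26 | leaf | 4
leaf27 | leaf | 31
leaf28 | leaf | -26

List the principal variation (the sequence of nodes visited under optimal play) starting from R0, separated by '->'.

R0 -> C -> L -> leaf20

E (P1): max(-28, -36) = -28
F (P1): max(-17, 33, -26) = 33
G (P1): max(37, -50, -22) = 37
A (P2): min(-28, 33, 37) = -28
H (P1): max(-41, 43, -27) = 43
J (P1): max(21, 17, -43) = 21
B (P2): min(43, 21) = 21
K (P1): max(35, -41, 19) = 35
L (P1): max(-16, -33, 27) = 27
C (P2): min(35, 27) = 27
M (P1): max(-2, -25, -16) = -2
N (P1): max(-35, -23) = -23
P (P1): max(4, 31, -26) = 31
D (P2): min(-2, -23, 31) = -23
R0 (P1): max(-28, 21, 27, -23) = 27
At R0, P1 picks C (highest: 27).
At C, P2 picks L (lowest: 27).
At L, P1 picks leaf20 (highest: 27).
Terminal value 27.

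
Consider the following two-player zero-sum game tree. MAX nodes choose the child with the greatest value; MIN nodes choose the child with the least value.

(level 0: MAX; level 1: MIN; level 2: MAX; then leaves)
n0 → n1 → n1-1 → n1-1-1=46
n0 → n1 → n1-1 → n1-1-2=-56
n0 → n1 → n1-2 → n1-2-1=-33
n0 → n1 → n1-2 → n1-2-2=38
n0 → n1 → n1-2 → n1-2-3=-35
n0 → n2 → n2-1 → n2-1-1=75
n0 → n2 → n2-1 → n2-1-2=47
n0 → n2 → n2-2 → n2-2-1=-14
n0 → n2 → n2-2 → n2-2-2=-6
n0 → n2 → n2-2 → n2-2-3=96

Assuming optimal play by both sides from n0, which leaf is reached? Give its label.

n2-1-1

n1-1 (MAX): max(46, -56) = 46
n1-2 (MAX): max(-33, 38, -35) = 38
n1 (MIN): min(46, 38) = 38
n2-1 (MAX): max(75, 47) = 75
n2-2 (MAX): max(-14, -6, 96) = 96
n2 (MIN): min(75, 96) = 75
n0 (MAX): max(38, 75) = 75
At n0, MAX picks n2 (highest: 75).
At n2, MIN picks n2-1 (lowest: 75).
At n2-1, MAX picks n2-1-1 (highest: 75).
Terminal value 75.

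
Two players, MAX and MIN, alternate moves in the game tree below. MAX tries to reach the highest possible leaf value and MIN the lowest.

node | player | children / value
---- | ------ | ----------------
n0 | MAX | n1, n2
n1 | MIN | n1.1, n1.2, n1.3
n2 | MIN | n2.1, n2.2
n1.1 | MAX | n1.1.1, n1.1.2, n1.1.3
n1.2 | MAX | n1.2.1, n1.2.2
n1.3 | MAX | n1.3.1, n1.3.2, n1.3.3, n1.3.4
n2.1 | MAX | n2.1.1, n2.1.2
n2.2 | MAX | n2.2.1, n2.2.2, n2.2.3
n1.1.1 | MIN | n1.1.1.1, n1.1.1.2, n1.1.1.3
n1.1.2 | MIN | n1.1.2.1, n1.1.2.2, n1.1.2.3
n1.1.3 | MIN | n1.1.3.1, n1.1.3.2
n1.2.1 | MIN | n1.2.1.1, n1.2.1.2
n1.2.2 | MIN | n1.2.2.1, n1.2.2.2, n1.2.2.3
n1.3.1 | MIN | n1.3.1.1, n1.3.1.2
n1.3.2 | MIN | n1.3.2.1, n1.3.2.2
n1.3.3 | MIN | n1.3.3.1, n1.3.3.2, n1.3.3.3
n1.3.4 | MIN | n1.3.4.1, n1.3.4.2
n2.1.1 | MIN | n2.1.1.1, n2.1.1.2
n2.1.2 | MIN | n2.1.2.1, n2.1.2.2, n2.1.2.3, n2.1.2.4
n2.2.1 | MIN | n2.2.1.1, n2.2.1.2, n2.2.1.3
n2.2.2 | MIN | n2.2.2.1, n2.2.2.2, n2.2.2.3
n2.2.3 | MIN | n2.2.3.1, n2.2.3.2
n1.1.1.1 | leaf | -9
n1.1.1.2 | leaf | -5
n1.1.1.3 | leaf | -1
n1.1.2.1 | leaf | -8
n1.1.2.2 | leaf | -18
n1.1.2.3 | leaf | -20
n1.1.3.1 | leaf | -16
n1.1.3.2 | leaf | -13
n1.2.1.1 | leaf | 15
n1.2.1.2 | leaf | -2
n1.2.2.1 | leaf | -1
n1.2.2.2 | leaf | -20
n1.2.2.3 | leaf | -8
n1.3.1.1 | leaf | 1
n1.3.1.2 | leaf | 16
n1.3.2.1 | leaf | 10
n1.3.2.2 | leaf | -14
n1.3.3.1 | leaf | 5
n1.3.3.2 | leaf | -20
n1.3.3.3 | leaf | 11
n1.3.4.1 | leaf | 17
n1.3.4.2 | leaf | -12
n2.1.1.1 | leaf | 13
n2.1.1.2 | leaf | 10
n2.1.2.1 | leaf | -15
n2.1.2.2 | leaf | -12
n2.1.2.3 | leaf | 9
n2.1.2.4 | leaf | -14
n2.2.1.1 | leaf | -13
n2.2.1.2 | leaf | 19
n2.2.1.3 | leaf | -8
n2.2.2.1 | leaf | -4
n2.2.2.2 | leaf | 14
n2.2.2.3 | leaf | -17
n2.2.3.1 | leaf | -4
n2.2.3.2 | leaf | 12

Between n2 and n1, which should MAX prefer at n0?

n2.1.1 (MIN): min(13, 10) = 10
n2.1.2 (MIN): min(-15, -12, 9, -14) = -15
n2.1 (MAX): max(10, -15) = 10
n2.2.1 (MIN): min(-13, 19, -8) = -13
n2.2.2 (MIN): min(-4, 14, -17) = -17
n2.2.3 (MIN): min(-4, 12) = -4
n2.2 (MAX): max(-13, -17, -4) = -4
n2 (MIN): min(10, -4) = -4
n1.1.1 (MIN): min(-9, -5, -1) = -9
n1.1.2 (MIN): min(-8, -18, -20) = -20
n1.1.3 (MIN): min(-16, -13) = -16
n1.1 (MAX): max(-9, -20, -16) = -9
n1.2.1 (MIN): min(15, -2) = -2
n1.2.2 (MIN): min(-1, -20, -8) = -20
n1.2 (MAX): max(-2, -20) = -2
n1.3.1 (MIN): min(1, 16) = 1
n1.3.2 (MIN): min(10, -14) = -14
n1.3.3 (MIN): min(5, -20, 11) = -20
n1.3.4 (MIN): min(17, -12) = -12
n1.3 (MAX): max(1, -14, -20, -12) = 1
n1 (MIN): min(-9, -2, 1) = -9
MAX prefers the higher value; n2=-4, n1=-9. n2 is better since -4 > -9.

n2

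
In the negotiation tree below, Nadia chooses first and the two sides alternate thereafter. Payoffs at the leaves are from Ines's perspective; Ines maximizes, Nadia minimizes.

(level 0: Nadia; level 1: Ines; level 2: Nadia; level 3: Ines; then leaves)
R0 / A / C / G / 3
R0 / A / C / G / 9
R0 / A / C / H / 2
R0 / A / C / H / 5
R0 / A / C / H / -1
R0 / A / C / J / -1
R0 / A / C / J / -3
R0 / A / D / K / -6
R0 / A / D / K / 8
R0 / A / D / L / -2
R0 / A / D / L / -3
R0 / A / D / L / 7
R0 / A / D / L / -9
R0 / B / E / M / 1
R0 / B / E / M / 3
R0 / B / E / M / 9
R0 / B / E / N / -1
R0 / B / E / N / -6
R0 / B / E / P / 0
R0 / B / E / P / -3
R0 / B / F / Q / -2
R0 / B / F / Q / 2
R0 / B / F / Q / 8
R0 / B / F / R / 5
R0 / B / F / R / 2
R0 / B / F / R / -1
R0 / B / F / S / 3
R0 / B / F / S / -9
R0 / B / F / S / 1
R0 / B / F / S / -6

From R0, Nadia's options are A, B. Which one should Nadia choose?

B

G (Ines): max(3, 9) = 9
H (Ines): max(2, 5, -1) = 5
J (Ines): max(-1, -3) = -1
C (Nadia): min(9, 5, -1) = -1
K (Ines): max(-6, 8) = 8
L (Ines): max(-2, -3, 7, -9) = 7
D (Nadia): min(8, 7) = 7
A (Ines): max(-1, 7) = 7
M (Ines): max(1, 3, 9) = 9
N (Ines): max(-1, -6) = -1
P (Ines): max(0, -3) = 0
E (Nadia): min(9, -1, 0) = -1
Q (Ines): max(-2, 2, 8) = 8
R (Ines): max(5, 2, -1) = 5
S (Ines): max(3, -9, 1, -6) = 3
F (Nadia): min(8, 5, 3) = 3
B (Ines): max(-1, 3) = 3
R0 (Nadia): min(7, 3) = 3
Nadia at R0 wants the lowest of {A=7, B=3}, so chooses B.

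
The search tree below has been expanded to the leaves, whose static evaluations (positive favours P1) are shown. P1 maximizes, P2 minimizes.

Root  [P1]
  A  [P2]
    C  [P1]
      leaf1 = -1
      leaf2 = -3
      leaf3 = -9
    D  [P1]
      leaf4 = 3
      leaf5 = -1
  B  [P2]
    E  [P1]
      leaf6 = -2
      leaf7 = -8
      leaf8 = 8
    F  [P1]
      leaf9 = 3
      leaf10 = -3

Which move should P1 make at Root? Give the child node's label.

B

C (P1): max(-1, -3, -9) = -1
D (P1): max(3, -1) = 3
A (P2): min(-1, 3) = -1
E (P1): max(-2, -8, 8) = 8
F (P1): max(3, -3) = 3
B (P2): min(8, 3) = 3
Root (P1): max(-1, 3) = 3
P1 at Root wants the highest of {A=-1, B=3}, so chooses B.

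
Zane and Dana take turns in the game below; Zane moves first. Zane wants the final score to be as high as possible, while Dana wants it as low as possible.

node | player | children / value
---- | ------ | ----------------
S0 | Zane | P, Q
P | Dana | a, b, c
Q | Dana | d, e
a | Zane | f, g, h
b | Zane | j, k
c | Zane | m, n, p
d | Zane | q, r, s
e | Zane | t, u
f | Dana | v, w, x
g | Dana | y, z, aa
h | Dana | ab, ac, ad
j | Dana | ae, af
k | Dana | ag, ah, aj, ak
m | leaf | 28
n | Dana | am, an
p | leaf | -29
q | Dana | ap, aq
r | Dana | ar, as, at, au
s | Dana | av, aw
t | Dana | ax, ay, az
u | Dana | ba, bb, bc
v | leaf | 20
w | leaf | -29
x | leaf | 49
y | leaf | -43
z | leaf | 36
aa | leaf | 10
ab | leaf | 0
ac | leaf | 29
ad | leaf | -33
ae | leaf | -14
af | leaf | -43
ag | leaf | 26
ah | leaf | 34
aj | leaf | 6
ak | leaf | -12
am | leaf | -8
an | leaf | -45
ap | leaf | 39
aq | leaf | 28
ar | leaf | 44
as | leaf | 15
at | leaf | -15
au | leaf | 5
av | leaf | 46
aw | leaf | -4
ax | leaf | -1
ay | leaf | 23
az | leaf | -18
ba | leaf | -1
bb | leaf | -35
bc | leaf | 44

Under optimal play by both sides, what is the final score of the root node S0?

-18

f (Dana): min(20, -29, 49) = -29
g (Dana): min(-43, 36, 10) = -43
h (Dana): min(0, 29, -33) = -33
a (Zane): max(-29, -43, -33) = -29
j (Dana): min(-14, -43) = -43
k (Dana): min(26, 34, 6, -12) = -12
b (Zane): max(-43, -12) = -12
n (Dana): min(-8, -45) = -45
c (Zane): max(28, -45, -29) = 28
P (Dana): min(-29, -12, 28) = -29
q (Dana): min(39, 28) = 28
r (Dana): min(44, 15, -15, 5) = -15
s (Dana): min(46, -4) = -4
d (Zane): max(28, -15, -4) = 28
t (Dana): min(-1, 23, -18) = -18
u (Dana): min(-1, -35, 44) = -35
e (Zane): max(-18, -35) = -18
Q (Dana): min(28, -18) = -18
S0 (Zane): max(-29, -18) = -18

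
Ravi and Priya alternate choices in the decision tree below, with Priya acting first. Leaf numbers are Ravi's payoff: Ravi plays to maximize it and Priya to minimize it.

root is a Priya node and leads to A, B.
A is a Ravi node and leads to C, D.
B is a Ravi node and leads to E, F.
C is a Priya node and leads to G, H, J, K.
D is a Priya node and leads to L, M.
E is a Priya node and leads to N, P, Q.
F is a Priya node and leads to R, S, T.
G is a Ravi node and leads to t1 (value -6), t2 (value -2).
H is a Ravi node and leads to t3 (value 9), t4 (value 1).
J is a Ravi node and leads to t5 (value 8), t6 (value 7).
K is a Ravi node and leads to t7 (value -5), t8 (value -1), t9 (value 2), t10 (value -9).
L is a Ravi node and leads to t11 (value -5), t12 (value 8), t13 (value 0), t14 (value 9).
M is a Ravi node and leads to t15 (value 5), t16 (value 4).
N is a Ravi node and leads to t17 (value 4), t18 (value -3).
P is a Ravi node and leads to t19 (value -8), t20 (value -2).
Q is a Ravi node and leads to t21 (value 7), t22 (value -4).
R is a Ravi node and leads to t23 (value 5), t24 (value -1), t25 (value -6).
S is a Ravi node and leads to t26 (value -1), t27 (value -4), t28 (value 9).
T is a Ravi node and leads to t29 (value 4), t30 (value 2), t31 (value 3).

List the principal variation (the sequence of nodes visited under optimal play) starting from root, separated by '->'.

G (Ravi): max(-6, -2) = -2
H (Ravi): max(9, 1) = 9
J (Ravi): max(8, 7) = 8
K (Ravi): max(-5, -1, 2, -9) = 2
C (Priya): min(-2, 9, 8, 2) = -2
L (Ravi): max(-5, 8, 0, 9) = 9
M (Ravi): max(5, 4) = 5
D (Priya): min(9, 5) = 5
A (Ravi): max(-2, 5) = 5
N (Ravi): max(4, -3) = 4
P (Ravi): max(-8, -2) = -2
Q (Ravi): max(7, -4) = 7
E (Priya): min(4, -2, 7) = -2
R (Ravi): max(5, -1, -6) = 5
S (Ravi): max(-1, -4, 9) = 9
T (Ravi): max(4, 2, 3) = 4
F (Priya): min(5, 9, 4) = 4
B (Ravi): max(-2, 4) = 4
root (Priya): min(5, 4) = 4
At root, Priya picks B (lowest: 4).
At B, Ravi picks F (highest: 4).
At F, Priya picks T (lowest: 4).
At T, Ravi picks t29 (highest: 4).
Terminal value 4.

root -> B -> F -> T -> t29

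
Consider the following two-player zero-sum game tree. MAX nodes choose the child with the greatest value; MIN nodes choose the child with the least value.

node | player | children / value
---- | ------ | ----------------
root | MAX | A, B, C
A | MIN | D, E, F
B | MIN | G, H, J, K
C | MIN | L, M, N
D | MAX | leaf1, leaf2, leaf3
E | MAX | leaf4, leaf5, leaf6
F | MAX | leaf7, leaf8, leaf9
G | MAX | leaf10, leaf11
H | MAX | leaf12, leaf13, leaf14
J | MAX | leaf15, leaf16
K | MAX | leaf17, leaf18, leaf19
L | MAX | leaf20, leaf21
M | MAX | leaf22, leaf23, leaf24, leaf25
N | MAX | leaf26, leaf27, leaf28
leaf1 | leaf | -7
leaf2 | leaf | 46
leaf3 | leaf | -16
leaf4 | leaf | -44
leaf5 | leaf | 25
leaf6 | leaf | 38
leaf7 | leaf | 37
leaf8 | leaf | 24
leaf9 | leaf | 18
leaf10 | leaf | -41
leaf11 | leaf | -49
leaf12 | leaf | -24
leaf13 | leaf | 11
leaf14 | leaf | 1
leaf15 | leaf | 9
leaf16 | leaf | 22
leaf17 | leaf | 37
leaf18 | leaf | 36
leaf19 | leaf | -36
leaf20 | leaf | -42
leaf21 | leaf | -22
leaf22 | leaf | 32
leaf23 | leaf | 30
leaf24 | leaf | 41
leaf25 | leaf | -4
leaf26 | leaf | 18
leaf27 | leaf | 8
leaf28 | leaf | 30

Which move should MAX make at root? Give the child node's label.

D (MAX): max(-7, 46, -16) = 46
E (MAX): max(-44, 25, 38) = 38
F (MAX): max(37, 24, 18) = 37
A (MIN): min(46, 38, 37) = 37
G (MAX): max(-41, -49) = -41
H (MAX): max(-24, 11, 1) = 11
J (MAX): max(9, 22) = 22
K (MAX): max(37, 36, -36) = 37
B (MIN): min(-41, 11, 22, 37) = -41
L (MAX): max(-42, -22) = -22
M (MAX): max(32, 30, 41, -4) = 41
N (MAX): max(18, 8, 30) = 30
C (MIN): min(-22, 41, 30) = -22
root (MAX): max(37, -41, -22) = 37
MAX at root wants the highest of {A=37, B=-41, C=-22}, so chooses A.

A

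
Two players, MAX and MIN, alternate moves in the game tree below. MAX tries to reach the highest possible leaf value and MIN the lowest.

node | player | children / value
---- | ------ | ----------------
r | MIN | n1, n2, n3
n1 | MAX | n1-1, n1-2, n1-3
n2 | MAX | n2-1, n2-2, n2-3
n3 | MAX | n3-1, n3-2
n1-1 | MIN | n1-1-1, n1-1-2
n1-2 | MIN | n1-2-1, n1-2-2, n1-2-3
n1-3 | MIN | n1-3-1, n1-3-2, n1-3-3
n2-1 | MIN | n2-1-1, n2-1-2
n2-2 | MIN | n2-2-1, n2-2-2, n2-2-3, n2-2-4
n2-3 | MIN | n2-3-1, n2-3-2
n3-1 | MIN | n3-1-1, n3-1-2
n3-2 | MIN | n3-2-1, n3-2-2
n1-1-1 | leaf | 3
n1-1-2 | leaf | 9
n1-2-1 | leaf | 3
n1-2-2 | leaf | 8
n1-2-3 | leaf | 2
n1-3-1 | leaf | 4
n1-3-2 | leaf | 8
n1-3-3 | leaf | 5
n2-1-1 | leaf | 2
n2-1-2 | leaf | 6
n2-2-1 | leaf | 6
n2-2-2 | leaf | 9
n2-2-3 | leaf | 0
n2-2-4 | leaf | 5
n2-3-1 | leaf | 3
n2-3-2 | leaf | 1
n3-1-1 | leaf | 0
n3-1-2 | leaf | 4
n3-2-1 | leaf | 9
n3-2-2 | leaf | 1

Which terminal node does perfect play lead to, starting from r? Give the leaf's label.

n1-1 (MIN): min(3, 9) = 3
n1-2 (MIN): min(3, 8, 2) = 2
n1-3 (MIN): min(4, 8, 5) = 4
n1 (MAX): max(3, 2, 4) = 4
n2-1 (MIN): min(2, 6) = 2
n2-2 (MIN): min(6, 9, 0, 5) = 0
n2-3 (MIN): min(3, 1) = 1
n2 (MAX): max(2, 0, 1) = 2
n3-1 (MIN): min(0, 4) = 0
n3-2 (MIN): min(9, 1) = 1
n3 (MAX): max(0, 1) = 1
r (MIN): min(4, 2, 1) = 1
At r, MIN picks n3 (lowest: 1).
At n3, MAX picks n3-2 (highest: 1).
At n3-2, MIN picks n3-2-2 (lowest: 1).
Terminal value 1.

n3-2-2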